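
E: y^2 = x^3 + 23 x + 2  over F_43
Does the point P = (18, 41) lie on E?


Check whether y^2 = x^3 + 23 x + 2 (mod 43) for (x, y) = (18, 41).
LHS: y^2 = 41^2 mod 43 = 4
RHS: x^3 + 23 x + 2 = 18^3 + 23*18 + 2 mod 43 = 13
LHS != RHS

No, not on the curve


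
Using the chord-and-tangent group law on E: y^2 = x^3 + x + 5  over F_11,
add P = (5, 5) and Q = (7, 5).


P != Q, so use the chord formula.
s = (y2 - y1) / (x2 - x1) = (0) / (2) mod 11 = 0
x3 = s^2 - x1 - x2 mod 11 = 0^2 - 5 - 7 = 10
y3 = s (x1 - x3) - y1 mod 11 = 0 * (5 - 10) - 5 = 6

P + Q = (10, 6)


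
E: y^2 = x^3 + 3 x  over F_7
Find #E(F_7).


For each x in F_7, count y with y^2 = x^3 + 3 x + 0 mod 7:
  x = 0: RHS = 0, y in [0]  -> 1 point(s)
  x = 1: RHS = 4, y in [2, 5]  -> 2 point(s)
  x = 2: RHS = 0, y in [0]  -> 1 point(s)
  x = 3: RHS = 1, y in [1, 6]  -> 2 point(s)
  x = 5: RHS = 0, y in [0]  -> 1 point(s)
Affine points: 7. Add the point at infinity: total = 8.

#E(F_7) = 8


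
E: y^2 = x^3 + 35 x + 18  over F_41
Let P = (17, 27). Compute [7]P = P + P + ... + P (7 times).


k = 7 = 111_2 (binary, LSB first: 111)
Double-and-add from P = (17, 27):
  bit 0 = 1: acc = O + (17, 27) = (17, 27)
  bit 1 = 1: acc = (17, 27) + (7, 14) = (15, 33)
  bit 2 = 1: acc = (15, 33) + (18, 17) = (0, 10)

7P = (0, 10)


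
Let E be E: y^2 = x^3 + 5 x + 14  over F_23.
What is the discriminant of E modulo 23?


4 a^3 + 27 b^2 = 4*5^3 + 27*14^2 = 500 + 5292 = 5792
Delta = -16 * (5792) = -92672
Delta mod 23 = 18

Delta = 18 (mod 23)


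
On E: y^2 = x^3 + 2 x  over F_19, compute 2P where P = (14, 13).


Doubling: s = (3 x1^2 + a) / (2 y1)
s = (3*14^2 + 2) / (2*13) mod 19 = 11
x3 = s^2 - 2 x1 mod 19 = 11^2 - 2*14 = 17
y3 = s (x1 - x3) - y1 mod 19 = 11 * (14 - 17) - 13 = 11

2P = (17, 11)


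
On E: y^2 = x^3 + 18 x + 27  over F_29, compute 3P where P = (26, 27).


k = 3 = 11_2 (binary, LSB first: 11)
Double-and-add from P = (26, 27):
  bit 0 = 1: acc = O + (26, 27) = (26, 27)
  bit 1 = 1: acc = (26, 27) + (22, 15) = (19, 23)

3P = (19, 23)


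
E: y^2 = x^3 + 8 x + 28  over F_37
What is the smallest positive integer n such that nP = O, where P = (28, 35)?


Compute successive multiples of P until we hit O:
  1P = (28, 35)
  2P = (22, 14)
  3P = (27, 24)
  4P = (29, 28)
  5P = (29, 9)
  6P = (27, 13)
  7P = (22, 23)
  8P = (28, 2)
  ... (continuing to 9P)
  9P = O

ord(P) = 9


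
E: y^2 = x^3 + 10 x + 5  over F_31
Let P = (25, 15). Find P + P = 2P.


Doubling: s = (3 x1^2 + a) / (2 y1)
s = (3*25^2 + 10) / (2*15) mod 31 = 6
x3 = s^2 - 2 x1 mod 31 = 6^2 - 2*25 = 17
y3 = s (x1 - x3) - y1 mod 31 = 6 * (25 - 17) - 15 = 2

2P = (17, 2)


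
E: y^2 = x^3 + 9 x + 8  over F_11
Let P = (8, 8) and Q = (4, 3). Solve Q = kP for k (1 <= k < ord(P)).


Enumerate multiples of P until we hit Q = (4, 3):
  1P = (8, 8)
  2P = (9, 9)
  3P = (6, 5)
  4P = (2, 1)
  5P = (10, 8)
  6P = (4, 3)
Match found at i = 6.

k = 6


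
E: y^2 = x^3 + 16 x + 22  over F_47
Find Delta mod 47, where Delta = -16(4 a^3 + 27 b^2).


4 a^3 + 27 b^2 = 4*16^3 + 27*22^2 = 16384 + 13068 = 29452
Delta = -16 * (29452) = -471232
Delta mod 47 = 37

Delta = 37 (mod 47)


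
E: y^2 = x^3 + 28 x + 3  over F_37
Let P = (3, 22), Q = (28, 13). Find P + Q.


P != Q, so use the chord formula.
s = (y2 - y1) / (x2 - x1) = (28) / (25) mod 37 = 10
x3 = s^2 - x1 - x2 mod 37 = 10^2 - 3 - 28 = 32
y3 = s (x1 - x3) - y1 mod 37 = 10 * (3 - 32) - 22 = 21

P + Q = (32, 21)


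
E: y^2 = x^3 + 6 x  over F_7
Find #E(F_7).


For each x in F_7, count y with y^2 = x^3 + 6 x + 0 mod 7:
  x = 0: RHS = 0, y in [0]  -> 1 point(s)
  x = 1: RHS = 0, y in [0]  -> 1 point(s)
  x = 4: RHS = 4, y in [2, 5]  -> 2 point(s)
  x = 5: RHS = 1, y in [1, 6]  -> 2 point(s)
  x = 6: RHS = 0, y in [0]  -> 1 point(s)
Affine points: 7. Add the point at infinity: total = 8.

#E(F_7) = 8


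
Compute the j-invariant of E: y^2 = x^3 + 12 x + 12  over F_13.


Delta = -16(4 a^3 + 27 b^2) mod 13 = 9
-1728 * (4 a)^3 = -1728 * (4*12)^3 mod 13 = 1
j = 1 * 9^(-1) mod 13 = 3

j = 3 (mod 13)


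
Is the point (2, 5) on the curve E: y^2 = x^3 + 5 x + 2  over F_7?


Check whether y^2 = x^3 + 5 x + 2 (mod 7) for (x, y) = (2, 5).
LHS: y^2 = 5^2 mod 7 = 4
RHS: x^3 + 5 x + 2 = 2^3 + 5*2 + 2 mod 7 = 6
LHS != RHS

No, not on the curve


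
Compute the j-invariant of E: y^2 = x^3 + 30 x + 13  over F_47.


Delta = -16(4 a^3 + 27 b^2) mod 47 = 32
-1728 * (4 a)^3 = -1728 * (4*30)^3 mod 47 = 25
j = 25 * 32^(-1) mod 47 = 14

j = 14 (mod 47)


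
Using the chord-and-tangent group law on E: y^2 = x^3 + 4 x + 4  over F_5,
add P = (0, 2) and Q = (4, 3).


P != Q, so use the chord formula.
s = (y2 - y1) / (x2 - x1) = (1) / (4) mod 5 = 4
x3 = s^2 - x1 - x2 mod 5 = 4^2 - 0 - 4 = 2
y3 = s (x1 - x3) - y1 mod 5 = 4 * (0 - 2) - 2 = 0

P + Q = (2, 0)


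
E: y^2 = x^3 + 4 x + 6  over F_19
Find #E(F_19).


For each x in F_19, count y with y^2 = x^3 + 4 x + 6 mod 19:
  x = 0: RHS = 6, y in [5, 14]  -> 2 point(s)
  x = 1: RHS = 11, y in [7, 12]  -> 2 point(s)
  x = 3: RHS = 7, y in [8, 11]  -> 2 point(s)
  x = 7: RHS = 16, y in [4, 15]  -> 2 point(s)
  x = 9: RHS = 11, y in [7, 12]  -> 2 point(s)
  x = 10: RHS = 1, y in [1, 18]  -> 2 point(s)
  x = 16: RHS = 5, y in [9, 10]  -> 2 point(s)
  x = 17: RHS = 9, y in [3, 16]  -> 2 point(s)
  x = 18: RHS = 1, y in [1, 18]  -> 2 point(s)
Affine points: 18. Add the point at infinity: total = 19.

#E(F_19) = 19


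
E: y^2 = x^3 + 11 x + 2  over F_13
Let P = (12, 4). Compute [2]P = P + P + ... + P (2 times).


k = 2 = 10_2 (binary, LSB first: 01)
Double-and-add from P = (12, 4):
  bit 0 = 0: acc unchanged = O
  bit 1 = 1: acc = O + (1, 12) = (1, 12)

2P = (1, 12)


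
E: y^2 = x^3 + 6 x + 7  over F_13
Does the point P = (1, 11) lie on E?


Check whether y^2 = x^3 + 6 x + 7 (mod 13) for (x, y) = (1, 11).
LHS: y^2 = 11^2 mod 13 = 4
RHS: x^3 + 6 x + 7 = 1^3 + 6*1 + 7 mod 13 = 1
LHS != RHS

No, not on the curve


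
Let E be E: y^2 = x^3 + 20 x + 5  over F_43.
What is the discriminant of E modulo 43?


4 a^3 + 27 b^2 = 4*20^3 + 27*5^2 = 32000 + 675 = 32675
Delta = -16 * (32675) = -522800
Delta mod 43 = 37

Delta = 37 (mod 43)


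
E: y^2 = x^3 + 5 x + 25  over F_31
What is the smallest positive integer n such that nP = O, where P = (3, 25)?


Compute successive multiples of P until we hit O:
  1P = (3, 25)
  2P = (8, 9)
  3P = (29, 21)
  4P = (17, 1)
  5P = (19, 29)
  6P = (11, 4)
  7P = (5, 19)
  8P = (1, 0)
  ... (continuing to 16P)
  16P = O

ord(P) = 16


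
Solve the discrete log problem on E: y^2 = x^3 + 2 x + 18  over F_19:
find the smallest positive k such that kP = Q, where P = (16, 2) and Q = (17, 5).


Enumerate multiples of P until we hit Q = (17, 5):
  1P = (16, 2)
  2P = (17, 5)
Match found at i = 2.

k = 2


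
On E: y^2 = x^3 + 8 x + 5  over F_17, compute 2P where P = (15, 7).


Doubling: s = (3 x1^2 + a) / (2 y1)
s = (3*15^2 + 8) / (2*7) mod 17 = 16
x3 = s^2 - 2 x1 mod 17 = 16^2 - 2*15 = 5
y3 = s (x1 - x3) - y1 mod 17 = 16 * (15 - 5) - 7 = 0

2P = (5, 0)


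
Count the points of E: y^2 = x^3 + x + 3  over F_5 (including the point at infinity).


For each x in F_5, count y with y^2 = x^3 + 1 x + 3 mod 5:
  x = 1: RHS = 0, y in [0]  -> 1 point(s)
  x = 4: RHS = 1, y in [1, 4]  -> 2 point(s)
Affine points: 3. Add the point at infinity: total = 4.

#E(F_5) = 4


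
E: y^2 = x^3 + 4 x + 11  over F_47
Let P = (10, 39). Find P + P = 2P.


Doubling: s = (3 x1^2 + a) / (2 y1)
s = (3*10^2 + 4) / (2*39) mod 47 = 28
x3 = s^2 - 2 x1 mod 47 = 28^2 - 2*10 = 12
y3 = s (x1 - x3) - y1 mod 47 = 28 * (10 - 12) - 39 = 46

2P = (12, 46)


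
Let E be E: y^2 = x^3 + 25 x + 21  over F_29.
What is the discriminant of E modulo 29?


4 a^3 + 27 b^2 = 4*25^3 + 27*21^2 = 62500 + 11907 = 74407
Delta = -16 * (74407) = -1190512
Delta mod 29 = 25

Delta = 25 (mod 29)


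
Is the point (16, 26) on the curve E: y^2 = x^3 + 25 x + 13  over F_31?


Check whether y^2 = x^3 + 25 x + 13 (mod 31) for (x, y) = (16, 26).
LHS: y^2 = 26^2 mod 31 = 25
RHS: x^3 + 25 x + 13 = 16^3 + 25*16 + 13 mod 31 = 14
LHS != RHS

No, not on the curve


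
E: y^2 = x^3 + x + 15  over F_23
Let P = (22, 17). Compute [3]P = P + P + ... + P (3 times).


k = 3 = 11_2 (binary, LSB first: 11)
Double-and-add from P = (22, 17):
  bit 0 = 1: acc = O + (22, 17) = (22, 17)
  bit 1 = 1: acc = (22, 17) + (20, 13) = (8, 11)

3P = (8, 11)


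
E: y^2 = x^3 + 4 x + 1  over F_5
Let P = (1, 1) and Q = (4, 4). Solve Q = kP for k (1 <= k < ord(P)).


Enumerate multiples of P until we hit Q = (4, 4):
  1P = (1, 1)
  2P = (4, 1)
  3P = (0, 4)
  4P = (3, 0)
  5P = (0, 1)
  6P = (4, 4)
Match found at i = 6.

k = 6


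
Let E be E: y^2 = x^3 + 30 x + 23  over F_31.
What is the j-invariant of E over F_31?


Delta = -16(4 a^3 + 27 b^2) mod 31 = 6
-1728 * (4 a)^3 = -1728 * (4*30)^3 mod 31 = 15
j = 15 * 6^(-1) mod 31 = 18

j = 18 (mod 31)


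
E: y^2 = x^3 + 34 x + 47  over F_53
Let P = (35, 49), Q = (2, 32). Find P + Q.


P != Q, so use the chord formula.
s = (y2 - y1) / (x2 - x1) = (36) / (20) mod 53 = 23
x3 = s^2 - x1 - x2 mod 53 = 23^2 - 35 - 2 = 15
y3 = s (x1 - x3) - y1 mod 53 = 23 * (35 - 15) - 49 = 40

P + Q = (15, 40)


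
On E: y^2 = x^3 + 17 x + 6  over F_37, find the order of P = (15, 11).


Compute successive multiples of P until we hit O:
  1P = (15, 11)
  2P = (35, 36)
  3P = (14, 18)
  4P = (20, 24)
  5P = (28, 7)
  6P = (30, 5)
  7P = (4, 29)
  8P = (6, 18)
  ... (continuing to 40P)
  40P = O

ord(P) = 40


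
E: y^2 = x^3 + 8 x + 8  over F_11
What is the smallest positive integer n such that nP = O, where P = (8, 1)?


Compute successive multiples of P until we hit O:
  1P = (8, 1)
  2P = (7, 0)
  3P = (8, 10)
  4P = O

ord(P) = 4


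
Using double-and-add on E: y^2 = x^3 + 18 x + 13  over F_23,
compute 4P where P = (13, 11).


k = 4 = 100_2 (binary, LSB first: 001)
Double-and-add from P = (13, 11):
  bit 0 = 0: acc unchanged = O
  bit 1 = 0: acc unchanged = O
  bit 2 = 1: acc = O + (13, 11) = (13, 11)

4P = (13, 11)


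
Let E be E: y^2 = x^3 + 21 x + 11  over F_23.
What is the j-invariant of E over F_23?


Delta = -16(4 a^3 + 27 b^2) mod 23 = 13
-1728 * (4 a)^3 = -1728 * (4*21)^3 mod 23 = 18
j = 18 * 13^(-1) mod 23 = 12

j = 12 (mod 23)


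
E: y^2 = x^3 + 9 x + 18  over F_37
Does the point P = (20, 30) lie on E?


Check whether y^2 = x^3 + 9 x + 18 (mod 37) for (x, y) = (20, 30).
LHS: y^2 = 30^2 mod 37 = 12
RHS: x^3 + 9 x + 18 = 20^3 + 9*20 + 18 mod 37 = 21
LHS != RHS

No, not on the curve


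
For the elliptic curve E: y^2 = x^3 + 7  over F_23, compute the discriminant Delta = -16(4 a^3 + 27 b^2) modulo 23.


4 a^3 + 27 b^2 = 4*0^3 + 27*7^2 = 0 + 1323 = 1323
Delta = -16 * (1323) = -21168
Delta mod 23 = 15

Delta = 15 (mod 23)


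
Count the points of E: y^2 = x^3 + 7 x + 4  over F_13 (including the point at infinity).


For each x in F_13, count y with y^2 = x^3 + 7 x + 4 mod 13:
  x = 0: RHS = 4, y in [2, 11]  -> 2 point(s)
  x = 1: RHS = 12, y in [5, 8]  -> 2 point(s)
  x = 2: RHS = 0, y in [0]  -> 1 point(s)
  x = 3: RHS = 0, y in [0]  -> 1 point(s)
  x = 8: RHS = 0, y in [0]  -> 1 point(s)
  x = 9: RHS = 3, y in [4, 9]  -> 2 point(s)
  x = 12: RHS = 9, y in [3, 10]  -> 2 point(s)
Affine points: 11. Add the point at infinity: total = 12.

#E(F_13) = 12


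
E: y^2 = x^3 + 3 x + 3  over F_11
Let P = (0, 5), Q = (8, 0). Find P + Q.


P != Q, so use the chord formula.
s = (y2 - y1) / (x2 - x1) = (6) / (8) mod 11 = 9
x3 = s^2 - x1 - x2 mod 11 = 9^2 - 0 - 8 = 7
y3 = s (x1 - x3) - y1 mod 11 = 9 * (0 - 7) - 5 = 9

P + Q = (7, 9)


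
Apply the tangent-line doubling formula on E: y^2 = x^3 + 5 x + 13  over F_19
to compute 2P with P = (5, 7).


Doubling: s = (3 x1^2 + a) / (2 y1)
s = (3*5^2 + 5) / (2*7) mod 19 = 3
x3 = s^2 - 2 x1 mod 19 = 3^2 - 2*5 = 18
y3 = s (x1 - x3) - y1 mod 19 = 3 * (5 - 18) - 7 = 11

2P = (18, 11)


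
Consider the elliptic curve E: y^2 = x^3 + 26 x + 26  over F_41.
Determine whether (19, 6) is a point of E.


Check whether y^2 = x^3 + 26 x + 26 (mod 41) for (x, y) = (19, 6).
LHS: y^2 = 6^2 mod 41 = 36
RHS: x^3 + 26 x + 26 = 19^3 + 26*19 + 26 mod 41 = 40
LHS != RHS

No, not on the curve


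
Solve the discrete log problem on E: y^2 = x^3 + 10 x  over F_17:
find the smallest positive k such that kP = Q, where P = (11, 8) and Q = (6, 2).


Enumerate multiples of P until we hit Q = (6, 2):
  1P = (11, 8)
  2P = (13, 7)
  3P = (6, 15)
  4P = (4, 6)
  5P = (0, 0)
  6P = (4, 11)
  7P = (6, 2)
Match found at i = 7.

k = 7


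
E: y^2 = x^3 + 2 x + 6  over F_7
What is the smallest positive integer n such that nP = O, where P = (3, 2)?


Compute successive multiples of P until we hit O:
  1P = (3, 2)
  2P = (5, 1)
  3P = (1, 4)
  4P = (4, 6)
  5P = (2, 2)
  6P = (2, 5)
  7P = (4, 1)
  8P = (1, 3)
  ... (continuing to 11P)
  11P = O

ord(P) = 11


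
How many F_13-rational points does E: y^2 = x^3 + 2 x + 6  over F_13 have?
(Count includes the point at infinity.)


For each x in F_13, count y with y^2 = x^3 + 2 x + 6 mod 13:
  x = 1: RHS = 9, y in [3, 10]  -> 2 point(s)
  x = 3: RHS = 0, y in [0]  -> 1 point(s)
  x = 4: RHS = 0, y in [0]  -> 1 point(s)
  x = 6: RHS = 0, y in [0]  -> 1 point(s)
  x = 7: RHS = 12, y in [5, 8]  -> 2 point(s)
  x = 8: RHS = 1, y in [1, 12]  -> 2 point(s)
  x = 9: RHS = 12, y in [5, 8]  -> 2 point(s)
  x = 10: RHS = 12, y in [5, 8]  -> 2 point(s)
  x = 12: RHS = 3, y in [4, 9]  -> 2 point(s)
Affine points: 15. Add the point at infinity: total = 16.

#E(F_13) = 16


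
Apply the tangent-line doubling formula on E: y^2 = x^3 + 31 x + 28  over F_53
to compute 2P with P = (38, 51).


Doubling: s = (3 x1^2 + a) / (2 y1)
s = (3*38^2 + 31) / (2*51) mod 53 = 9
x3 = s^2 - 2 x1 mod 53 = 9^2 - 2*38 = 5
y3 = s (x1 - x3) - y1 mod 53 = 9 * (38 - 5) - 51 = 34

2P = (5, 34)


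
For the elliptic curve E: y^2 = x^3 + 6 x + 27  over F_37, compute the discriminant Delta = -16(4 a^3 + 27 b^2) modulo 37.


4 a^3 + 27 b^2 = 4*6^3 + 27*27^2 = 864 + 19683 = 20547
Delta = -16 * (20547) = -328752
Delta mod 37 = 30

Delta = 30 (mod 37)


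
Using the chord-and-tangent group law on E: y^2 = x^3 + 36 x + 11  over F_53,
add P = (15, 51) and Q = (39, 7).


P != Q, so use the chord formula.
s = (y2 - y1) / (x2 - x1) = (9) / (24) mod 53 = 7
x3 = s^2 - x1 - x2 mod 53 = 7^2 - 15 - 39 = 48
y3 = s (x1 - x3) - y1 mod 53 = 7 * (15 - 48) - 51 = 36

P + Q = (48, 36)


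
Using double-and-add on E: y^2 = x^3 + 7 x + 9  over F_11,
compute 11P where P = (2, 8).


k = 11 = 1011_2 (binary, LSB first: 1101)
Double-and-add from P = (2, 8):
  bit 0 = 1: acc = O + (2, 8) = (2, 8)
  bit 1 = 1: acc = (2, 8) + (10, 10) = (8, 7)
  bit 2 = 0: acc unchanged = (8, 7)
  bit 3 = 1: acc = (8, 7) + (6, 6) = (0, 8)

11P = (0, 8)


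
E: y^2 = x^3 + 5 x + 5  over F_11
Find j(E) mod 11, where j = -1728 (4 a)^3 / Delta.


Delta = -16(4 a^3 + 27 b^2) mod 11 = 10
-1728 * (4 a)^3 = -1728 * (4*5)^3 mod 11 = 8
j = 8 * 10^(-1) mod 11 = 3

j = 3 (mod 11)


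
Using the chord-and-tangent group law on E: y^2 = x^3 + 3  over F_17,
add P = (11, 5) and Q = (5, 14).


P != Q, so use the chord formula.
s = (y2 - y1) / (x2 - x1) = (9) / (11) mod 17 = 7
x3 = s^2 - x1 - x2 mod 17 = 7^2 - 11 - 5 = 16
y3 = s (x1 - x3) - y1 mod 17 = 7 * (11 - 16) - 5 = 11

P + Q = (16, 11)


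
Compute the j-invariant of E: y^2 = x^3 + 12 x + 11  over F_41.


Delta = -16(4 a^3 + 27 b^2) mod 41 = 29
-1728 * (4 a)^3 = -1728 * (4*12)^3 mod 41 = 33
j = 33 * 29^(-1) mod 41 = 28

j = 28 (mod 41)


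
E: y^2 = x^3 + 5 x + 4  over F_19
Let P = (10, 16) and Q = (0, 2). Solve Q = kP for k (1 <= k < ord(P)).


Enumerate multiples of P until we hit Q = (0, 2):
  1P = (10, 16)
  2P = (8, 9)
  3P = (18, 13)
  4P = (14, 14)
  5P = (0, 17)
  6P = (13, 9)
  7P = (12, 14)
  8P = (17, 10)
  9P = (16, 0)
  10P = (17, 9)
  11P = (12, 5)
  12P = (13, 10)
  13P = (0, 2)
Match found at i = 13.

k = 13


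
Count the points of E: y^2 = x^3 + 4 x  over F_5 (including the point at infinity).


For each x in F_5, count y with y^2 = x^3 + 4 x + 0 mod 5:
  x = 0: RHS = 0, y in [0]  -> 1 point(s)
  x = 1: RHS = 0, y in [0]  -> 1 point(s)
  x = 2: RHS = 1, y in [1, 4]  -> 2 point(s)
  x = 3: RHS = 4, y in [2, 3]  -> 2 point(s)
  x = 4: RHS = 0, y in [0]  -> 1 point(s)
Affine points: 7. Add the point at infinity: total = 8.

#E(F_5) = 8


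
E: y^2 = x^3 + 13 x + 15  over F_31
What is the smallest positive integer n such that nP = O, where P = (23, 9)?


Compute successive multiples of P until we hit O:
  1P = (23, 9)
  2P = (13, 5)
  3P = (15, 19)
  4P = (12, 16)
  5P = (21, 1)
  6P = (3, 9)
  7P = (5, 22)
  8P = (4, 10)
  ... (continuing to 28P)
  28P = O

ord(P) = 28


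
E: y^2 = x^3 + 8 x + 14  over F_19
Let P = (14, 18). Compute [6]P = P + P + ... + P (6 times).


k = 6 = 110_2 (binary, LSB first: 011)
Double-and-add from P = (14, 18):
  bit 0 = 0: acc unchanged = O
  bit 1 = 1: acc = O + (8, 18) = (8, 18)
  bit 2 = 1: acc = (8, 18) + (9, 6) = (13, 4)

6P = (13, 4)


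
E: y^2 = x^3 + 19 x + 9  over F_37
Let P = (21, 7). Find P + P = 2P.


Doubling: s = (3 x1^2 + a) / (2 y1)
s = (3*21^2 + 19) / (2*7) mod 37 = 6
x3 = s^2 - 2 x1 mod 37 = 6^2 - 2*21 = 31
y3 = s (x1 - x3) - y1 mod 37 = 6 * (21 - 31) - 7 = 7

2P = (31, 7)


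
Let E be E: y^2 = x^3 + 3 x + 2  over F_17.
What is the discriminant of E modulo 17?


4 a^3 + 27 b^2 = 4*3^3 + 27*2^2 = 108 + 108 = 216
Delta = -16 * (216) = -3456
Delta mod 17 = 12

Delta = 12 (mod 17)


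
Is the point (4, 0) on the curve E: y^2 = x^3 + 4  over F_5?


Check whether y^2 = x^3 + 0 x + 4 (mod 5) for (x, y) = (4, 0).
LHS: y^2 = 0^2 mod 5 = 0
RHS: x^3 + 0 x + 4 = 4^3 + 0*4 + 4 mod 5 = 3
LHS != RHS

No, not on the curve


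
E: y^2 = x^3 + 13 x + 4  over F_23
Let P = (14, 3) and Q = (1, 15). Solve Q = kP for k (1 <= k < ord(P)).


Enumerate multiples of P until we hit Q = (1, 15):
  1P = (14, 3)
  2P = (1, 15)
Match found at i = 2.

k = 2


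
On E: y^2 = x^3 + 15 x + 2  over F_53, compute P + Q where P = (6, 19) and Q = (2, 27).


P != Q, so use the chord formula.
s = (y2 - y1) / (x2 - x1) = (8) / (49) mod 53 = 51
x3 = s^2 - x1 - x2 mod 53 = 51^2 - 6 - 2 = 49
y3 = s (x1 - x3) - y1 mod 53 = 51 * (6 - 49) - 19 = 14

P + Q = (49, 14)


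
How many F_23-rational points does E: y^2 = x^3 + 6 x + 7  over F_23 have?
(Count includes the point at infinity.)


For each x in F_23, count y with y^2 = x^3 + 6 x + 7 mod 23:
  x = 2: RHS = 4, y in [2, 21]  -> 2 point(s)
  x = 3: RHS = 6, y in [11, 12]  -> 2 point(s)
  x = 4: RHS = 3, y in [7, 16]  -> 2 point(s)
  x = 5: RHS = 1, y in [1, 22]  -> 2 point(s)
  x = 6: RHS = 6, y in [11, 12]  -> 2 point(s)
  x = 7: RHS = 1, y in [1, 22]  -> 2 point(s)
  x = 9: RHS = 8, y in [10, 13]  -> 2 point(s)
  x = 10: RHS = 9, y in [3, 20]  -> 2 point(s)
  x = 11: RHS = 1, y in [1, 22]  -> 2 point(s)
  x = 12: RHS = 13, y in [6, 17]  -> 2 point(s)
  x = 14: RHS = 6, y in [11, 12]  -> 2 point(s)
  x = 16: RHS = 13, y in [6, 17]  -> 2 point(s)
  x = 17: RHS = 8, y in [10, 13]  -> 2 point(s)
  x = 18: RHS = 13, y in [6, 17]  -> 2 point(s)
  x = 20: RHS = 8, y in [10, 13]  -> 2 point(s)
  x = 22: RHS = 0, y in [0]  -> 1 point(s)
Affine points: 31. Add the point at infinity: total = 32.

#E(F_23) = 32


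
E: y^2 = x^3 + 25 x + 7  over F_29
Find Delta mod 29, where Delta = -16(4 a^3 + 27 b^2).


4 a^3 + 27 b^2 = 4*25^3 + 27*7^2 = 62500 + 1323 = 63823
Delta = -16 * (63823) = -1021168
Delta mod 29 = 9

Delta = 9 (mod 29)


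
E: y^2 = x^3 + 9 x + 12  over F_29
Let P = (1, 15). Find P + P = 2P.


Doubling: s = (3 x1^2 + a) / (2 y1)
s = (3*1^2 + 9) / (2*15) mod 29 = 12
x3 = s^2 - 2 x1 mod 29 = 12^2 - 2*1 = 26
y3 = s (x1 - x3) - y1 mod 29 = 12 * (1 - 26) - 15 = 4

2P = (26, 4)


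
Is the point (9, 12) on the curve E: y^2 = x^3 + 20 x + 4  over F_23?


Check whether y^2 = x^3 + 20 x + 4 (mod 23) for (x, y) = (9, 12).
LHS: y^2 = 12^2 mod 23 = 6
RHS: x^3 + 20 x + 4 = 9^3 + 20*9 + 4 mod 23 = 16
LHS != RHS

No, not on the curve


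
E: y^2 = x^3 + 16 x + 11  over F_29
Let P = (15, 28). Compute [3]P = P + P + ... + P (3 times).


k = 3 = 11_2 (binary, LSB first: 11)
Double-and-add from P = (15, 28):
  bit 0 = 1: acc = O + (15, 28) = (15, 28)
  bit 1 = 1: acc = (15, 28) + (27, 0) = (15, 1)

3P = (15, 1)


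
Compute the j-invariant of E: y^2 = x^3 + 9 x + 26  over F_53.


Delta = -16(4 a^3 + 27 b^2) mod 53 = 35
-1728 * (4 a)^3 = -1728 * (4*9)^3 mod 53 = 18
j = 18 * 35^(-1) mod 53 = 52

j = 52 (mod 53)


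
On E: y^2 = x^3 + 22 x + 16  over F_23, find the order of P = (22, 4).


Compute successive multiples of P until we hit O:
  1P = (22, 4)
  2P = (15, 15)
  3P = (11, 5)
  4P = (17, 6)
  5P = (9, 0)
  6P = (17, 17)
  7P = (11, 18)
  8P = (15, 8)
  ... (continuing to 10P)
  10P = O

ord(P) = 10


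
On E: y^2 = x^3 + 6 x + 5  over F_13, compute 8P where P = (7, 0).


k = 8 = 1000_2 (binary, LSB first: 0001)
Double-and-add from P = (7, 0):
  bit 0 = 0: acc unchanged = O
  bit 1 = 0: acc unchanged = O
  bit 2 = 0: acc unchanged = O
  bit 3 = 1: acc = O + O = O

8P = O


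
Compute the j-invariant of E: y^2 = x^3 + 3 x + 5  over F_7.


Delta = -16(4 a^3 + 27 b^2) mod 7 = 2
-1728 * (4 a)^3 = -1728 * (4*3)^3 mod 7 = 6
j = 6 * 2^(-1) mod 7 = 3

j = 3 (mod 7)


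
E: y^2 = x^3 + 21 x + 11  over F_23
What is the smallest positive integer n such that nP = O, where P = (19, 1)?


Compute successive multiples of P until we hit O:
  1P = (19, 1)
  2P = (8, 22)
  3P = (12, 17)
  4P = (16, 2)
  5P = (6, 10)
  6P = (11, 20)
  7P = (22, 9)
  8P = (7, 8)
  ... (continuing to 27P)
  27P = O

ord(P) = 27


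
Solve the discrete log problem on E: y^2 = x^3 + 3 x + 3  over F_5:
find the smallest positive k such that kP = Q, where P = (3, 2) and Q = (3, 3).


Enumerate multiples of P until we hit Q = (3, 3):
  1P = (3, 2)
  2P = (4, 3)
  3P = (4, 2)
  4P = (3, 3)
Match found at i = 4.

k = 4


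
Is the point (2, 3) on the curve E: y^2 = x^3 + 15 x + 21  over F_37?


Check whether y^2 = x^3 + 15 x + 21 (mod 37) for (x, y) = (2, 3).
LHS: y^2 = 3^2 mod 37 = 9
RHS: x^3 + 15 x + 21 = 2^3 + 15*2 + 21 mod 37 = 22
LHS != RHS

No, not on the curve


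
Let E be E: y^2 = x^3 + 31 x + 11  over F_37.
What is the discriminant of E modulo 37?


4 a^3 + 27 b^2 = 4*31^3 + 27*11^2 = 119164 + 3267 = 122431
Delta = -16 * (122431) = -1958896
Delta mod 37 = 32

Delta = 32 (mod 37)


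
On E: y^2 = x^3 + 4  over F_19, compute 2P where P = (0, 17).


Doubling: s = (3 x1^2 + a) / (2 y1)
s = (3*0^2 + 0) / (2*17) mod 19 = 0
x3 = s^2 - 2 x1 mod 19 = 0^2 - 2*0 = 0
y3 = s (x1 - x3) - y1 mod 19 = 0 * (0 - 0) - 17 = 2

2P = (0, 2)


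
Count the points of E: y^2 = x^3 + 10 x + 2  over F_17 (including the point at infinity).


For each x in F_17, count y with y^2 = x^3 + 10 x + 2 mod 17:
  x = 0: RHS = 2, y in [6, 11]  -> 2 point(s)
  x = 1: RHS = 13, y in [8, 9]  -> 2 point(s)
  x = 2: RHS = 13, y in [8, 9]  -> 2 point(s)
  x = 3: RHS = 8, y in [5, 12]  -> 2 point(s)
  x = 4: RHS = 4, y in [2, 15]  -> 2 point(s)
  x = 8: RHS = 16, y in [4, 13]  -> 2 point(s)
  x = 11: RHS = 15, y in [7, 10]  -> 2 point(s)
  x = 13: RHS = 0, y in [0]  -> 1 point(s)
  x = 14: RHS = 13, y in [8, 9]  -> 2 point(s)
  x = 15: RHS = 8, y in [5, 12]  -> 2 point(s)
  x = 16: RHS = 8, y in [5, 12]  -> 2 point(s)
Affine points: 21. Add the point at infinity: total = 22.

#E(F_17) = 22


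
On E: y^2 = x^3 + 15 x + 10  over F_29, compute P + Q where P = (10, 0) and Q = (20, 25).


P != Q, so use the chord formula.
s = (y2 - y1) / (x2 - x1) = (25) / (10) mod 29 = 17
x3 = s^2 - x1 - x2 mod 29 = 17^2 - 10 - 20 = 27
y3 = s (x1 - x3) - y1 mod 29 = 17 * (10 - 27) - 0 = 1

P + Q = (27, 1)


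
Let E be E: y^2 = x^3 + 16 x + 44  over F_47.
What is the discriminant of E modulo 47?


4 a^3 + 27 b^2 = 4*16^3 + 27*44^2 = 16384 + 52272 = 68656
Delta = -16 * (68656) = -1098496
Delta mod 47 = 35

Delta = 35 (mod 47)


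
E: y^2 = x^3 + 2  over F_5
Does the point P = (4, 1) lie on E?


Check whether y^2 = x^3 + 0 x + 2 (mod 5) for (x, y) = (4, 1).
LHS: y^2 = 1^2 mod 5 = 1
RHS: x^3 + 0 x + 2 = 4^3 + 0*4 + 2 mod 5 = 1
LHS = RHS

Yes, on the curve


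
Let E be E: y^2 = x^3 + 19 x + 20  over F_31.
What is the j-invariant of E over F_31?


Delta = -16(4 a^3 + 27 b^2) mod 31 = 9
-1728 * (4 a)^3 = -1728 * (4*19)^3 mod 31 = 4
j = 4 * 9^(-1) mod 31 = 28

j = 28 (mod 31)


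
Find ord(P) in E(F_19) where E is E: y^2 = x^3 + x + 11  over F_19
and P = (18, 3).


Compute successive multiples of P until we hit O:
  1P = (18, 3)
  2P = (13, 13)
  3P = (11, 2)
  4P = (16, 0)
  5P = (11, 17)
  6P = (13, 6)
  7P = (18, 16)
  8P = O

ord(P) = 8


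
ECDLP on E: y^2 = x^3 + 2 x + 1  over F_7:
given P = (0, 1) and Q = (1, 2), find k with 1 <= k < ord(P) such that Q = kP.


Enumerate multiples of P until we hit Q = (1, 2):
  1P = (0, 1)
  2P = (1, 5)
  3P = (1, 2)
Match found at i = 3.

k = 3


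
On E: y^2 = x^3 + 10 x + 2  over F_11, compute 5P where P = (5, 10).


k = 5 = 101_2 (binary, LSB first: 101)
Double-and-add from P = (5, 10):
  bit 0 = 1: acc = O + (5, 10) = (5, 10)
  bit 1 = 0: acc unchanged = (5, 10)
  bit 2 = 1: acc = (5, 10) + (8, 0) = (3, 9)

5P = (3, 9)


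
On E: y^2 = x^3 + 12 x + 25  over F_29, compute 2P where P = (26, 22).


Doubling: s = (3 x1^2 + a) / (2 y1)
s = (3*26^2 + 12) / (2*22) mod 29 = 20
x3 = s^2 - 2 x1 mod 29 = 20^2 - 2*26 = 0
y3 = s (x1 - x3) - y1 mod 29 = 20 * (26 - 0) - 22 = 5

2P = (0, 5)


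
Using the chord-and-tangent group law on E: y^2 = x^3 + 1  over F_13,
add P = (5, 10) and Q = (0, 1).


P != Q, so use the chord formula.
s = (y2 - y1) / (x2 - x1) = (4) / (8) mod 13 = 7
x3 = s^2 - x1 - x2 mod 13 = 7^2 - 5 - 0 = 5
y3 = s (x1 - x3) - y1 mod 13 = 7 * (5 - 5) - 10 = 3

P + Q = (5, 3)


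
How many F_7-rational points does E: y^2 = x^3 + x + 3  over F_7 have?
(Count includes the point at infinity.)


For each x in F_7, count y with y^2 = x^3 + 1 x + 3 mod 7:
  x = 4: RHS = 1, y in [1, 6]  -> 2 point(s)
  x = 5: RHS = 0, y in [0]  -> 1 point(s)
  x = 6: RHS = 1, y in [1, 6]  -> 2 point(s)
Affine points: 5. Add the point at infinity: total = 6.

#E(F_7) = 6


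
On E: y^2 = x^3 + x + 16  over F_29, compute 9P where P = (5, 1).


k = 9 = 1001_2 (binary, LSB first: 1001)
Double-and-add from P = (5, 1):
  bit 0 = 1: acc = O + (5, 1) = (5, 1)
  bit 1 = 0: acc unchanged = (5, 1)
  bit 2 = 0: acc unchanged = (5, 1)
  bit 3 = 1: acc = (5, 1) + (15, 10) = (13, 15)

9P = (13, 15)


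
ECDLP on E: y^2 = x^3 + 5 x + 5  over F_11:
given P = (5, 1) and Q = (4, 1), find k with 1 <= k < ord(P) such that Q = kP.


Enumerate multiples of P until we hit Q = (4, 1):
  1P = (5, 1)
  2P = (6, 3)
  3P = (4, 1)
Match found at i = 3.

k = 3


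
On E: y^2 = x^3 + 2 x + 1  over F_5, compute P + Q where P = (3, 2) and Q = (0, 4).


P != Q, so use the chord formula.
s = (y2 - y1) / (x2 - x1) = (2) / (2) mod 5 = 1
x3 = s^2 - x1 - x2 mod 5 = 1^2 - 3 - 0 = 3
y3 = s (x1 - x3) - y1 mod 5 = 1 * (3 - 3) - 2 = 3

P + Q = (3, 3)


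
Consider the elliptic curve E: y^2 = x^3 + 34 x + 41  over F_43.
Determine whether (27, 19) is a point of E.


Check whether y^2 = x^3 + 34 x + 41 (mod 43) for (x, y) = (27, 19).
LHS: y^2 = 19^2 mod 43 = 17
RHS: x^3 + 34 x + 41 = 27^3 + 34*27 + 41 mod 43 = 2
LHS != RHS

No, not on the curve


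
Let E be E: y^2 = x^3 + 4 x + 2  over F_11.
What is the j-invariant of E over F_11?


Delta = -16(4 a^3 + 27 b^2) mod 11 = 6
-1728 * (4 a)^3 = -1728 * (4*4)^3 mod 11 = 7
j = 7 * 6^(-1) mod 11 = 3

j = 3 (mod 11)


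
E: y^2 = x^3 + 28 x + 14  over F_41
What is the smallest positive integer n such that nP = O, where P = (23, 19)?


Compute successive multiples of P until we hit O:
  1P = (23, 19)
  2P = (28, 35)
  3P = (15, 23)
  4P = (34, 7)
  5P = (35, 9)
  6P = (19, 5)
  7P = (1, 17)
  8P = (37, 17)
  ... (continuing to 52P)
  52P = O

ord(P) = 52


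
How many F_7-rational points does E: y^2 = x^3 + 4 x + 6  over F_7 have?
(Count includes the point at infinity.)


For each x in F_7, count y with y^2 = x^3 + 4 x + 6 mod 7:
  x = 1: RHS = 4, y in [2, 5]  -> 2 point(s)
  x = 2: RHS = 1, y in [1, 6]  -> 2 point(s)
  x = 4: RHS = 2, y in [3, 4]  -> 2 point(s)
  x = 5: RHS = 4, y in [2, 5]  -> 2 point(s)
  x = 6: RHS = 1, y in [1, 6]  -> 2 point(s)
Affine points: 10. Add the point at infinity: total = 11.

#E(F_7) = 11


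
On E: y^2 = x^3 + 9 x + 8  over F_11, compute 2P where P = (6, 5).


Doubling: s = (3 x1^2 + a) / (2 y1)
s = (3*6^2 + 9) / (2*5) mod 11 = 4
x3 = s^2 - 2 x1 mod 11 = 4^2 - 2*6 = 4
y3 = s (x1 - x3) - y1 mod 11 = 4 * (6 - 4) - 5 = 3

2P = (4, 3)


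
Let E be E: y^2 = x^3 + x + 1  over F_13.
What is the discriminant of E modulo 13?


4 a^3 + 27 b^2 = 4*1^3 + 27*1^2 = 4 + 27 = 31
Delta = -16 * (31) = -496
Delta mod 13 = 11

Delta = 11 (mod 13)


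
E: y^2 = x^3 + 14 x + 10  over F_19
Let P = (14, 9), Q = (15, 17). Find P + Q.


P != Q, so use the chord formula.
s = (y2 - y1) / (x2 - x1) = (8) / (1) mod 19 = 8
x3 = s^2 - x1 - x2 mod 19 = 8^2 - 14 - 15 = 16
y3 = s (x1 - x3) - y1 mod 19 = 8 * (14 - 16) - 9 = 13

P + Q = (16, 13)


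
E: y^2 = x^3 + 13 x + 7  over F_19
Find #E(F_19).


For each x in F_19, count y with y^2 = x^3 + 13 x + 7 mod 19:
  x = 0: RHS = 7, y in [8, 11]  -> 2 point(s)
  x = 3: RHS = 16, y in [4, 15]  -> 2 point(s)
  x = 4: RHS = 9, y in [3, 16]  -> 2 point(s)
  x = 5: RHS = 7, y in [8, 11]  -> 2 point(s)
  x = 6: RHS = 16, y in [4, 15]  -> 2 point(s)
  x = 7: RHS = 4, y in [2, 17]  -> 2 point(s)
  x = 9: RHS = 17, y in [6, 13]  -> 2 point(s)
  x = 10: RHS = 16, y in [4, 15]  -> 2 point(s)
  x = 13: RHS = 17, y in [6, 13]  -> 2 point(s)
  x = 14: RHS = 7, y in [8, 11]  -> 2 point(s)
  x = 15: RHS = 5, y in [9, 10]  -> 2 point(s)
  x = 16: RHS = 17, y in [6, 13]  -> 2 point(s)
  x = 17: RHS = 11, y in [7, 12]  -> 2 point(s)
Affine points: 26. Add the point at infinity: total = 27.

#E(F_19) = 27


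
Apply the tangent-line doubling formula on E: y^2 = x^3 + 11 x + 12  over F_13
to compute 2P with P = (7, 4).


Doubling: s = (3 x1^2 + a) / (2 y1)
s = (3*7^2 + 11) / (2*4) mod 13 = 10
x3 = s^2 - 2 x1 mod 13 = 10^2 - 2*7 = 8
y3 = s (x1 - x3) - y1 mod 13 = 10 * (7 - 8) - 4 = 12

2P = (8, 12)


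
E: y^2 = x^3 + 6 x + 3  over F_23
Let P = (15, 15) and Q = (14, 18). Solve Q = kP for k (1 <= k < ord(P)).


Enumerate multiples of P until we hit Q = (14, 18):
  1P = (15, 15)
  2P = (20, 21)
  3P = (6, 5)
  4P = (18, 20)
  5P = (3, 5)
  6P = (14, 5)
  7P = (2, 0)
  8P = (14, 18)
Match found at i = 8.

k = 8


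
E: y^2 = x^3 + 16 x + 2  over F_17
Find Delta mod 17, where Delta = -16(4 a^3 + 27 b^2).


4 a^3 + 27 b^2 = 4*16^3 + 27*2^2 = 16384 + 108 = 16492
Delta = -16 * (16492) = -263872
Delta mod 17 = 2

Delta = 2 (mod 17)


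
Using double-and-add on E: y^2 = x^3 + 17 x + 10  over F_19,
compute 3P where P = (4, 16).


k = 3 = 11_2 (binary, LSB first: 11)
Double-and-add from P = (4, 16):
  bit 0 = 1: acc = O + (4, 16) = (4, 16)
  bit 1 = 1: acc = (4, 16) + (17, 14) = (15, 12)

3P = (15, 12)


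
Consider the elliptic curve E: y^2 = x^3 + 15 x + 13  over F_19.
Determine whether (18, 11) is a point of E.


Check whether y^2 = x^3 + 15 x + 13 (mod 19) for (x, y) = (18, 11).
LHS: y^2 = 11^2 mod 19 = 7
RHS: x^3 + 15 x + 13 = 18^3 + 15*18 + 13 mod 19 = 16
LHS != RHS

No, not on the curve


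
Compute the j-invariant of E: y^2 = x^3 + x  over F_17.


Delta = -16(4 a^3 + 27 b^2) mod 17 = 4
-1728 * (4 a)^3 = -1728 * (4*1)^3 mod 17 = 10
j = 10 * 4^(-1) mod 17 = 11

j = 11 (mod 17)


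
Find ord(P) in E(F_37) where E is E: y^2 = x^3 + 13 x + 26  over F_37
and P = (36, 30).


Compute successive multiples of P until we hit O:
  1P = (36, 30)
  2P = (32, 13)
  3P = (31, 19)
  4P = (0, 27)
  5P = (10, 3)
  6P = (1, 22)
  7P = (16, 1)
  8P = (34, 21)
  ... (continuing to 31P)
  31P = O

ord(P) = 31


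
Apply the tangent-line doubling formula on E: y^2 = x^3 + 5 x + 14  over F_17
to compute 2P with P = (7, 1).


Doubling: s = (3 x1^2 + a) / (2 y1)
s = (3*7^2 + 5) / (2*1) mod 17 = 8
x3 = s^2 - 2 x1 mod 17 = 8^2 - 2*7 = 16
y3 = s (x1 - x3) - y1 mod 17 = 8 * (7 - 16) - 1 = 12

2P = (16, 12)


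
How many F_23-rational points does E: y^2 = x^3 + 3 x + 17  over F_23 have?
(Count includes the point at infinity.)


For each x in F_23, count y with y^2 = x^3 + 3 x + 17 mod 23:
  x = 2: RHS = 8, y in [10, 13]  -> 2 point(s)
  x = 4: RHS = 1, y in [1, 22]  -> 2 point(s)
  x = 7: RHS = 13, y in [6, 17]  -> 2 point(s)
  x = 8: RHS = 1, y in [1, 22]  -> 2 point(s)
  x = 10: RHS = 12, y in [9, 14]  -> 2 point(s)
  x = 11: RHS = 1, y in [1, 22]  -> 2 point(s)
  x = 17: RHS = 13, y in [6, 17]  -> 2 point(s)
  x = 20: RHS = 4, y in [2, 21]  -> 2 point(s)
  x = 21: RHS = 3, y in [7, 16]  -> 2 point(s)
  x = 22: RHS = 13, y in [6, 17]  -> 2 point(s)
Affine points: 20. Add the point at infinity: total = 21.

#E(F_23) = 21


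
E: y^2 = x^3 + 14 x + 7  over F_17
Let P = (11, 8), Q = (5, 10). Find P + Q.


P != Q, so use the chord formula.
s = (y2 - y1) / (x2 - x1) = (2) / (11) mod 17 = 11
x3 = s^2 - x1 - x2 mod 17 = 11^2 - 11 - 5 = 3
y3 = s (x1 - x3) - y1 mod 17 = 11 * (11 - 3) - 8 = 12

P + Q = (3, 12)


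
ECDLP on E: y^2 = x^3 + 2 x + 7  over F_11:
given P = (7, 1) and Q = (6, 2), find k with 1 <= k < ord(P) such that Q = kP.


Enumerate multiples of P until we hit Q = (6, 2):
  1P = (7, 1)
  2P = (6, 2)
Match found at i = 2.

k = 2


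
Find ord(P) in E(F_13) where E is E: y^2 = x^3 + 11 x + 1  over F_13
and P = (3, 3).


Compute successive multiples of P until we hit O:
  1P = (3, 3)
  2P = (11, 7)
  3P = (9, 7)
  4P = (0, 12)
  5P = (6, 6)
  6P = (5, 8)
  7P = (8, 4)
  8P = (1, 0)
  ... (continuing to 16P)
  16P = O

ord(P) = 16


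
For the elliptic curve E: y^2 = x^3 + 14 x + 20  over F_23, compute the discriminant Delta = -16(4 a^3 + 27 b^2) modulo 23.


4 a^3 + 27 b^2 = 4*14^3 + 27*20^2 = 10976 + 10800 = 21776
Delta = -16 * (21776) = -348416
Delta mod 23 = 11

Delta = 11 (mod 23)


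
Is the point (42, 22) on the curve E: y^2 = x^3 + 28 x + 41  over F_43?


Check whether y^2 = x^3 + 28 x + 41 (mod 43) for (x, y) = (42, 22).
LHS: y^2 = 22^2 mod 43 = 11
RHS: x^3 + 28 x + 41 = 42^3 + 28*42 + 41 mod 43 = 12
LHS != RHS

No, not on the curve


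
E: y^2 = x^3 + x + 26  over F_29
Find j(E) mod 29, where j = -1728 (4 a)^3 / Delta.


Delta = -16(4 a^3 + 27 b^2) mod 29 = 21
-1728 * (4 a)^3 = -1728 * (4*1)^3 mod 29 = 14
j = 14 * 21^(-1) mod 29 = 20

j = 20 (mod 29)


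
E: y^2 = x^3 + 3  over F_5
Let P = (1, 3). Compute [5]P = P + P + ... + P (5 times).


k = 5 = 101_2 (binary, LSB first: 101)
Double-and-add from P = (1, 3):
  bit 0 = 1: acc = O + (1, 3) = (1, 3)
  bit 1 = 0: acc unchanged = (1, 3)
  bit 2 = 1: acc = (1, 3) + (2, 1) = (1, 2)

5P = (1, 2)


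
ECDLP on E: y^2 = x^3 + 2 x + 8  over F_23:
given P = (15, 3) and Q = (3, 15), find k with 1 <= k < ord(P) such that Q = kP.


Enumerate multiples of P until we hit Q = (3, 15):
  1P = (15, 3)
  2P = (6, 12)
  3P = (3, 8)
  4P = (13, 0)
  5P = (3, 15)
Match found at i = 5.

k = 5


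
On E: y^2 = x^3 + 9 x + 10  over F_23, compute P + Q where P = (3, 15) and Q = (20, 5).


P != Q, so use the chord formula.
s = (y2 - y1) / (x2 - x1) = (13) / (17) mod 23 = 17
x3 = s^2 - x1 - x2 mod 23 = 17^2 - 3 - 20 = 13
y3 = s (x1 - x3) - y1 mod 23 = 17 * (3 - 13) - 15 = 22

P + Q = (13, 22)


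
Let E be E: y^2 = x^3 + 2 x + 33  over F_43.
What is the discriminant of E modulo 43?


4 a^3 + 27 b^2 = 4*2^3 + 27*33^2 = 32 + 29403 = 29435
Delta = -16 * (29435) = -470960
Delta mod 43 = 19

Delta = 19 (mod 43)


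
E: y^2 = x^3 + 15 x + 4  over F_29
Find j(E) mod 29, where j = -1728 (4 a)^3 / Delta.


Delta = -16(4 a^3 + 27 b^2) mod 29 = 11
-1728 * (4 a)^3 = -1728 * (4*15)^3 mod 29 = 9
j = 9 * 11^(-1) mod 29 = 14

j = 14 (mod 29)


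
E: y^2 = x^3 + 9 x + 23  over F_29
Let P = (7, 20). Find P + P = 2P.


Doubling: s = (3 x1^2 + a) / (2 y1)
s = (3*7^2 + 9) / (2*20) mod 29 = 1
x3 = s^2 - 2 x1 mod 29 = 1^2 - 2*7 = 16
y3 = s (x1 - x3) - y1 mod 29 = 1 * (7 - 16) - 20 = 0

2P = (16, 0)


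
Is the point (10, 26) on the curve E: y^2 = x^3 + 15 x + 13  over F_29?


Check whether y^2 = x^3 + 15 x + 13 (mod 29) for (x, y) = (10, 26).
LHS: y^2 = 26^2 mod 29 = 9
RHS: x^3 + 15 x + 13 = 10^3 + 15*10 + 13 mod 29 = 3
LHS != RHS

No, not on the curve


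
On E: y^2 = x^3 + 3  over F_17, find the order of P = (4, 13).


Compute successive multiples of P until we hit O:
  1P = (4, 13)
  2P = (11, 12)
  3P = (10, 0)
  4P = (11, 5)
  5P = (4, 4)
  6P = O

ord(P) = 6


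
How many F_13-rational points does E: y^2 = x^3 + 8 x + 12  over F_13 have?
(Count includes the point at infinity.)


For each x in F_13, count y with y^2 = x^3 + 8 x + 12 mod 13:
  x = 0: RHS = 12, y in [5, 8]  -> 2 point(s)
  x = 2: RHS = 10, y in [6, 7]  -> 2 point(s)
  x = 4: RHS = 4, y in [2, 11]  -> 2 point(s)
  x = 6: RHS = 3, y in [4, 9]  -> 2 point(s)
  x = 8: RHS = 3, y in [4, 9]  -> 2 point(s)
  x = 10: RHS = 0, y in [0]  -> 1 point(s)
  x = 11: RHS = 1, y in [1, 12]  -> 2 point(s)
  x = 12: RHS = 3, y in [4, 9]  -> 2 point(s)
Affine points: 15. Add the point at infinity: total = 16.

#E(F_13) = 16


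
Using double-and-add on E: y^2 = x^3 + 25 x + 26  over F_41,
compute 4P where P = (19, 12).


k = 4 = 100_2 (binary, LSB first: 001)
Double-and-add from P = (19, 12):
  bit 0 = 0: acc unchanged = O
  bit 1 = 0: acc unchanged = O
  bit 2 = 1: acc = O + (24, 31) = (24, 31)

4P = (24, 31)


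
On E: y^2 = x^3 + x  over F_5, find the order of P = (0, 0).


Compute successive multiples of P until we hit O:
  1P = (0, 0)
  2P = O

ord(P) = 2


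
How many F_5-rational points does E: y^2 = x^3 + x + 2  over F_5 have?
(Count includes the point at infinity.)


For each x in F_5, count y with y^2 = x^3 + 1 x + 2 mod 5:
  x = 1: RHS = 4, y in [2, 3]  -> 2 point(s)
  x = 4: RHS = 0, y in [0]  -> 1 point(s)
Affine points: 3. Add the point at infinity: total = 4.

#E(F_5) = 4


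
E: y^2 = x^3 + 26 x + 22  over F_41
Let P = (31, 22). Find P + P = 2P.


Doubling: s = (3 x1^2 + a) / (2 y1)
s = (3*31^2 + 26) / (2*22) mod 41 = 13
x3 = s^2 - 2 x1 mod 41 = 13^2 - 2*31 = 25
y3 = s (x1 - x3) - y1 mod 41 = 13 * (31 - 25) - 22 = 15

2P = (25, 15)


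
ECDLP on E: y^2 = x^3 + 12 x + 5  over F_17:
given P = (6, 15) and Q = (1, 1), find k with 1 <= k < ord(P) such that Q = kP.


Enumerate multiples of P until we hit Q = (1, 1):
  1P = (6, 15)
  2P = (4, 10)
  3P = (9, 3)
  4P = (1, 16)
  5P = (8, 16)
  6P = (16, 14)
  7P = (3, 0)
  8P = (16, 3)
  9P = (8, 1)
  10P = (1, 1)
Match found at i = 10.

k = 10


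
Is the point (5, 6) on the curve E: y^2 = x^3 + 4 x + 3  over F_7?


Check whether y^2 = x^3 + 4 x + 3 (mod 7) for (x, y) = (5, 6).
LHS: y^2 = 6^2 mod 7 = 1
RHS: x^3 + 4 x + 3 = 5^3 + 4*5 + 3 mod 7 = 1
LHS = RHS

Yes, on the curve


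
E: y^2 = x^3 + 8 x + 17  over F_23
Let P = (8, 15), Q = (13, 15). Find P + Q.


P != Q, so use the chord formula.
s = (y2 - y1) / (x2 - x1) = (0) / (5) mod 23 = 0
x3 = s^2 - x1 - x2 mod 23 = 0^2 - 8 - 13 = 2
y3 = s (x1 - x3) - y1 mod 23 = 0 * (8 - 2) - 15 = 8

P + Q = (2, 8)


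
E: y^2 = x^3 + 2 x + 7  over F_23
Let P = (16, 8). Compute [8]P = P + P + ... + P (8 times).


k = 8 = 1000_2 (binary, LSB first: 0001)
Double-and-add from P = (16, 8):
  bit 0 = 0: acc unchanged = O
  bit 1 = 0: acc unchanged = O
  bit 2 = 0: acc unchanged = O
  bit 3 = 1: acc = O + (16, 15) = (16, 15)

8P = (16, 15)


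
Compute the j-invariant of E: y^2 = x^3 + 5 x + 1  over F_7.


Delta = -16(4 a^3 + 27 b^2) mod 7 = 3
-1728 * (4 a)^3 = -1728 * (4*5)^3 mod 7 = 6
j = 6 * 3^(-1) mod 7 = 2

j = 2 (mod 7)


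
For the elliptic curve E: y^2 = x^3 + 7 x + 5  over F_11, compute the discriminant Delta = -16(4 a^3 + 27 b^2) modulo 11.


4 a^3 + 27 b^2 = 4*7^3 + 27*5^2 = 1372 + 675 = 2047
Delta = -16 * (2047) = -32752
Delta mod 11 = 6

Delta = 6 (mod 11)
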